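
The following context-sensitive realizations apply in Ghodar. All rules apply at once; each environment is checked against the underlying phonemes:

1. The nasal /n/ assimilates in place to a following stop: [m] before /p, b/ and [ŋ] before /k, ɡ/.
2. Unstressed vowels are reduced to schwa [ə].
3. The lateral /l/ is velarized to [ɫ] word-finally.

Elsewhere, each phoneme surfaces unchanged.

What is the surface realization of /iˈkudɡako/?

/i/ — word-initial, in an unstressed syllable — surfaces as [ə] (rule 2).
/k/ stays [k].
/u/ (between /k/ and /d/): rule 2 targets it, but not in an unstressed syllable → unchanged [u].
/d/ (between /u/ and /ɡ/): no rule targets it → [d].
/ɡ/ stays [ɡ].
Rule 2 applies to /a/ (between /ɡ/ and /k/: in an unstressed syllable) → [ə].
/k/ — not in any rule's target class → [k].
/o/ (word-final): in an unstressed syllable, so rule 2 applies → [ə].

[əˈkudɡəkə]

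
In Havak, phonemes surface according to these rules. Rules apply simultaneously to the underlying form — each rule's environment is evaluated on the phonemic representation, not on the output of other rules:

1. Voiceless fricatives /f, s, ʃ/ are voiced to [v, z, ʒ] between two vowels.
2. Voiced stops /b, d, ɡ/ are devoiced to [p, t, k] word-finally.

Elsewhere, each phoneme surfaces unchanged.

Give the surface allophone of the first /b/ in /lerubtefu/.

[b]

/b/ (between /u/ and /t/) is in the target of rule 2 but the environment (word-finally) is not met → [b].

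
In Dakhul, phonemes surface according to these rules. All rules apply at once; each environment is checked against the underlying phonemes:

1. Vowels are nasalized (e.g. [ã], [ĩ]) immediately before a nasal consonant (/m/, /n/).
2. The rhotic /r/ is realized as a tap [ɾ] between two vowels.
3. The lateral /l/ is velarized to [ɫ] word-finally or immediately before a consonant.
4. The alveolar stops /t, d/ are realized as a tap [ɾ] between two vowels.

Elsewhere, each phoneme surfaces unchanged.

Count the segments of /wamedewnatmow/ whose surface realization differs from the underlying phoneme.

Segments that undergo a rule: /a/ → [ã] (rule 1); /d/ → [ɾ] (rule 4).
All other segments surface unchanged.

2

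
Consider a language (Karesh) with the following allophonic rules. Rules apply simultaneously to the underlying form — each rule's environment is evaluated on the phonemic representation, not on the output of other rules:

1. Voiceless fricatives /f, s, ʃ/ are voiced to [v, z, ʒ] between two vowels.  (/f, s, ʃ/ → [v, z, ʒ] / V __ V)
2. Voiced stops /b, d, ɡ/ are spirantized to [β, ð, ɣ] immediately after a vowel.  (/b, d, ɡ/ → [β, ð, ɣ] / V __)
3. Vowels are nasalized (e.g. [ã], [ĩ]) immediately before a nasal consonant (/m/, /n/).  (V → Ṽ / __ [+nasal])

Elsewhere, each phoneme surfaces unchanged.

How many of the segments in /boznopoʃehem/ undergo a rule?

Segments that undergo a rule: /ʃ/ → [ʒ] (rule 1); /e/ → [ẽ] (rule 3).
All other segments surface unchanged.

2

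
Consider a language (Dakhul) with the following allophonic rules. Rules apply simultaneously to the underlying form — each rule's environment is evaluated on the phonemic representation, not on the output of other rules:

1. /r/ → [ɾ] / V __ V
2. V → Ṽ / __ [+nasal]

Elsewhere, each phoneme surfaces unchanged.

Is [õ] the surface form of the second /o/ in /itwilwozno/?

/o/ (word-final) fails the environment for rule 2, so it stays [o].
The actual realization is [o], not [õ].

No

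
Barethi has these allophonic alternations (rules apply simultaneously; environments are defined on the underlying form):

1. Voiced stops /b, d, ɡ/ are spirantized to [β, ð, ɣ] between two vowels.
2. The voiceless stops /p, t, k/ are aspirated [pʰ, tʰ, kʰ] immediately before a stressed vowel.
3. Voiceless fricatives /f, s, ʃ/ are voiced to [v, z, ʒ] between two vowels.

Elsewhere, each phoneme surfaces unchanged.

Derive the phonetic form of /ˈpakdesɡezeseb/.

[ˈpʰakdesɡezezeb]

/p/ — word-initial, immediately before a stressed vowel — surfaces as [pʰ] (rule 2).
/a/ (between /p/ and /k/): no rule targets it → [a].
/k/ (between /a/ and /d/) fails the environment for rule 2, so it stays [k].
/d/ — between /k/ and /e/; rule 1 does not apply here → [d].
/e/ — not in any rule's target class → [e].
/s/ (between /e/ and /ɡ/) is in the target of rule 3 but the environment (between two vowels) is not met → [s].
/ɡ/ — between /s/ and /e/; rule 1 does not apply here → [ɡ].
/e/ (between /ɡ/ and /z/) is unaffected → [e].
/z/ (between /e/ and /e/) is unaffected → [z].
/e/ — not in any rule's target class → [e].
/s/ (between /e/ and /e/): between two vowels, so rule 3 applies → [z].
/e/ (between /s/ and /b/) is unaffected → [e].
/b/ — word-final; rule 1 does not apply here → [b].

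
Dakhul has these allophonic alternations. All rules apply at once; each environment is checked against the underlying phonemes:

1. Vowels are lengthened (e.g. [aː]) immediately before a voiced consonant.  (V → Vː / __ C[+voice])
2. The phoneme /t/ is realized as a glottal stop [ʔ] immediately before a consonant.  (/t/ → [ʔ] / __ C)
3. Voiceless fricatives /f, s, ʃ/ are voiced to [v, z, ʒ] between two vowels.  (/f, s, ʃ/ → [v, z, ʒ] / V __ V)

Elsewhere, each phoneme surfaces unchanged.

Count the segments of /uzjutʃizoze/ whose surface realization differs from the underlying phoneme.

Segments that undergo a rule: /u/ → [uː] (rule 1); /t/ → [ʔ] (rule 2); /i/ → [iː] (rule 1); /o/ → [oː] (rule 1).
All other segments surface unchanged.

4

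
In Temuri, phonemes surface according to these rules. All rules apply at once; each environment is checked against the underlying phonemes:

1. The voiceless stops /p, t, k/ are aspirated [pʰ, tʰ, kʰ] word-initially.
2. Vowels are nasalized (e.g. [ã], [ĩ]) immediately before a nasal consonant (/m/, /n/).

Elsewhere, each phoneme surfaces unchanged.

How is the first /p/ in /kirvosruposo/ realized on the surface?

/p/ (between /u/ and /o/): rule 1 targets it, but not word-initially → unchanged [p].

[p]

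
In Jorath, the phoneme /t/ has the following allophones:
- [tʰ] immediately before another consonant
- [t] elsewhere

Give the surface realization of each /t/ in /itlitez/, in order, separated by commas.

Occurrence 1 (position 2): immediately before another consonant → [tʰ].
Occurrence 2 (position 5): no conditioning environment matches → elsewhere allophone [t].

[tʰ], [t]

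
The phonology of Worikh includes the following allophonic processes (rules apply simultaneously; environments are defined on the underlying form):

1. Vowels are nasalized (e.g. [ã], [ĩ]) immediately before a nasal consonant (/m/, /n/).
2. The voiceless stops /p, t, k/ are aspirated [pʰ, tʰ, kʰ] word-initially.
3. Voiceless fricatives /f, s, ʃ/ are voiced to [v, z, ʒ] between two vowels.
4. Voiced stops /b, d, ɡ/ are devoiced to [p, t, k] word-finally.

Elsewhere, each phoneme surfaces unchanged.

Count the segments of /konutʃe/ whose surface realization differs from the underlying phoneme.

2

Segments that undergo a rule: /k/ → [kʰ] (rule 2); /o/ → [õ] (rule 1).
All other segments surface unchanged.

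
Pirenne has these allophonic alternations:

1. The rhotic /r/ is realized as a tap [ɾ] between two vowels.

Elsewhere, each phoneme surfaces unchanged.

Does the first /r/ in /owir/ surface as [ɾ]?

/r/ — word-final; rule 1 does not apply here → [r].
The actual realization is [r], not [ɾ].

No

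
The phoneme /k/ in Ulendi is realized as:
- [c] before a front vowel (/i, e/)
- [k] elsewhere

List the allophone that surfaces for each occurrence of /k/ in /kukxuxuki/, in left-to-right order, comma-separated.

[k], [k], [c]

Occurrence 1 (position 1): no conditioning environment matches → elsewhere allophone [k].
Occurrence 2 (position 3): no conditioning environment matches → elsewhere allophone [k].
Occurrence 3 (position 8): before a front vowel (/i, e/) → [c].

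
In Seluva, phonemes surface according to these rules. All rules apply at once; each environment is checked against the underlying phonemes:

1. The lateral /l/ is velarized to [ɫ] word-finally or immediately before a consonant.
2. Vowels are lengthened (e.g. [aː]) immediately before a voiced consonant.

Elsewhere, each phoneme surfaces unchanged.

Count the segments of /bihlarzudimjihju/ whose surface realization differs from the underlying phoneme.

Segments that undergo a rule: /a/ → [aː] (rule 2); /u/ → [uː] (rule 2); /i/ → [iː] (rule 2).
All other segments surface unchanged.

3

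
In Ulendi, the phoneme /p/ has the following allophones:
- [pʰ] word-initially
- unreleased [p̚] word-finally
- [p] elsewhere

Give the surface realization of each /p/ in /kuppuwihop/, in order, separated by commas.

Occurrence 1 (position 3): no conditioning environment matches → elsewhere allophone [p].
Occurrence 2 (position 4): no conditioning environment matches → elsewhere allophone [p].
Occurrence 3 (position 10): word-finally → [p̚].

[p], [p], [p̚]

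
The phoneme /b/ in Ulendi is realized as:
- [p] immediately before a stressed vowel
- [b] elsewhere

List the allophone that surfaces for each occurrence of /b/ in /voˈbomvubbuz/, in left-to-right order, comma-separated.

Occurrence 1 (position 3): immediately before a stressed vowel → [p].
Occurrence 2 (position 8): no conditioning environment matches → elsewhere allophone [b].
Occurrence 3 (position 9): no conditioning environment matches → elsewhere allophone [b].

[p], [b], [b]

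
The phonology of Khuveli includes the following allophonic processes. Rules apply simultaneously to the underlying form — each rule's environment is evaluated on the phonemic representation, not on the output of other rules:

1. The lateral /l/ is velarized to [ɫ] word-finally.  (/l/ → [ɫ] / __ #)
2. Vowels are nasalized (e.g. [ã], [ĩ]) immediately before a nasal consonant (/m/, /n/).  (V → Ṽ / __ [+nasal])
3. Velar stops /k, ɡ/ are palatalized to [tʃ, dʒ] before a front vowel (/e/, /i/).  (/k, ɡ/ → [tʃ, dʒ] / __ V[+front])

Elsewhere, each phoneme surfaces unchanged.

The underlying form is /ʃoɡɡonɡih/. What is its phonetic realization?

/ʃ/ — not in any rule's target class → [ʃ].
/o/ (between /ʃ/ and /ɡ/) fails the environment for rule 2, so it stays [o].
/ɡ/ (between /o/ and /ɡ/): rule 3 targets it, but not before a front vowel → unchanged [ɡ].
/ɡ/ — between /ɡ/ and /o/; rule 3 does not apply here → [ɡ].
/o/ — between /ɡ/ and /n/, before a nasal consonant — surfaces as [õ] (rule 2).
/n/ stays [n].
/ɡ/ (between /n/ and /i/) occurs before a front vowel → [dʒ] by rule 3.
/i/ (between /ɡ/ and /h/) fails the environment for rule 2, so it stays [i].
/h/ stays [h].

[ʃoɡɡõndʒih]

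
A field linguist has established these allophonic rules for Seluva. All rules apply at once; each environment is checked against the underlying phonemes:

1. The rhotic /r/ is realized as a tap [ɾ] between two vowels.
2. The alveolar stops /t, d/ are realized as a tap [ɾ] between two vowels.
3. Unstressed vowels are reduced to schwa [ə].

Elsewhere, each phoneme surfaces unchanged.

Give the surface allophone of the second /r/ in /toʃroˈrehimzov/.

[ɾ]

/r/ meets the environment for rule 1 (between two vowels) → [ɾ].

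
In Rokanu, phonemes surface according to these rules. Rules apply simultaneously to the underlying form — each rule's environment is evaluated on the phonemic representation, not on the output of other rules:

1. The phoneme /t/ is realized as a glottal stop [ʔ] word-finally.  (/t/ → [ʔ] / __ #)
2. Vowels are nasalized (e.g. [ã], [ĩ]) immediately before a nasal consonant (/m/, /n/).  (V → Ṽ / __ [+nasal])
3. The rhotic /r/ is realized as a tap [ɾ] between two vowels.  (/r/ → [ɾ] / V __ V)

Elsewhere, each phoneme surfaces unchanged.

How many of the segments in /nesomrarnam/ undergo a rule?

2

Segments that undergo a rule: /o/ → [õ] (rule 2); /a/ → [ã] (rule 2).
All other segments surface unchanged.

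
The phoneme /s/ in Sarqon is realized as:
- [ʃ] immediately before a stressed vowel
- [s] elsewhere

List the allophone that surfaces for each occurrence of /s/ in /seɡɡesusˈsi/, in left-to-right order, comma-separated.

Occurrence 1 (position 1): no conditioning environment matches → elsewhere allophone [s].
Occurrence 2 (position 6): no conditioning environment matches → elsewhere allophone [s].
Occurrence 3 (position 8): no conditioning environment matches → elsewhere allophone [s].
Occurrence 4 (position 9): immediately before a stressed vowel → [ʃ].

[s], [s], [s], [ʃ]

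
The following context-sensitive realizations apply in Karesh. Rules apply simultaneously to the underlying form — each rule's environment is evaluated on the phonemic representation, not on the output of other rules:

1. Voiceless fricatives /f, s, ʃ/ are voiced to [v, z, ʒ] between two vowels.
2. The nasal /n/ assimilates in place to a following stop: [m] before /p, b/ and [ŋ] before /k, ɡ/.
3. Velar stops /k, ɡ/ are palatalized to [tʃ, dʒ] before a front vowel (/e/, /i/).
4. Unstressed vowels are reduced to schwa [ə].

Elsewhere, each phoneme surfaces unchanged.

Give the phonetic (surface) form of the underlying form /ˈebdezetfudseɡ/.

[ˈebdəzətfədsəɡ]

/e/ (word-initial): rule 4 targets it, but not in an unstressed syllable → unchanged [e].
/b/ — not in any rule's target class → [b].
/d/ (between /b/ and /e/): no rule targets it → [d].
/e/ (between /d/ and /z/): in an unstressed syllable, so rule 4 applies → [ə].
/z/ stays [z].
/e/ meets the environment for rule 4 (in an unstressed syllable) → [ə].
/t/ stays [t].
/f/ (between /t/ and /u/) is in the target of rule 1 but the environment (between two vowels) is not met → [f].
/u/ (between /f/ and /d/) occurs in an unstressed syllable → [ə] by rule 4.
/d/ (between /u/ and /s/) is unaffected → [d].
/s/ (between /d/ and /e/) is in the target of rule 1 but the environment (between two vowels) is not met → [s].
/e/ — between /s/ and /ɡ/, in an unstressed syllable — surfaces as [ə] (rule 4).
/ɡ/ — word-final; rule 3 does not apply here → [ɡ].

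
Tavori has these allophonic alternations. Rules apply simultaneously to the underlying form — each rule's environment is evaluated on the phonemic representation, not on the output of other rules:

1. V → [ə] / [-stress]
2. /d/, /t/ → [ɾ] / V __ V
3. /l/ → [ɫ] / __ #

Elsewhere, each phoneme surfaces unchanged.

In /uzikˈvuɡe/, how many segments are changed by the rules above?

3

Segments that undergo a rule: /u/ → [ə] (rule 1); /i/ → [ə] (rule 1); /e/ → [ə] (rule 1).
All other segments surface unchanged.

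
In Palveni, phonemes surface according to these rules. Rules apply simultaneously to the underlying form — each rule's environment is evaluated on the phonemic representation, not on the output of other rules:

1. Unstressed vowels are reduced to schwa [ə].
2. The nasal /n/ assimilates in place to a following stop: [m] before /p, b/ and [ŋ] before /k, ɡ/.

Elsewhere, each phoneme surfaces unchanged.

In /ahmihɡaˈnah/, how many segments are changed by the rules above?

Segments that undergo a rule: /a/ → [ə] (rule 1); /i/ → [ə] (rule 1); /a/ → [ə] (rule 1).
All other segments surface unchanged.

3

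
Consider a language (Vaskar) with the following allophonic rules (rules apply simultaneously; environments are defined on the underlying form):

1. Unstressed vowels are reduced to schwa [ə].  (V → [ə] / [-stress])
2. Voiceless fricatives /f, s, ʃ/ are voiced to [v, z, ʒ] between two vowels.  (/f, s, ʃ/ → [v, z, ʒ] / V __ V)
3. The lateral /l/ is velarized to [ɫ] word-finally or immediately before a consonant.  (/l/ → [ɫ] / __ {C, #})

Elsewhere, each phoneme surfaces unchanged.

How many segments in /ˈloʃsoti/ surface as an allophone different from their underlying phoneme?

2

Segments that undergo a rule: /o/ → [ə] (rule 1); /i/ → [ə] (rule 1).
All other segments surface unchanged.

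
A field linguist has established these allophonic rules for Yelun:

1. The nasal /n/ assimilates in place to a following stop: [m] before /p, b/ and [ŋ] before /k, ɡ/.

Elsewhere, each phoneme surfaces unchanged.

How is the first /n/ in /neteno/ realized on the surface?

/n/ (word-initial) fails the environment for rule 1, so it stays [n].

[n]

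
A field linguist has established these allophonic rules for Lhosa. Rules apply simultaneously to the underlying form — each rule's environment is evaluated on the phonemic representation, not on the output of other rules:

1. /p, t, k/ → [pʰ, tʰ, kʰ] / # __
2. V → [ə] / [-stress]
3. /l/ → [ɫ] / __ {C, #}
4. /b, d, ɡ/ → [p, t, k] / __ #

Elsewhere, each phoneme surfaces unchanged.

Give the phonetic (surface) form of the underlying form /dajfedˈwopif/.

[dəjfədˈwopəf]

/d/ (word-initial) fails the environment for rule 4, so it stays [d].
/a/ (between /d/ and /j/) occurs in an unstressed syllable → [ə] by rule 2.
/j/ (between /a/ and /f/) is unaffected → [j].
/f/ stays [f].
/e/ meets the environment for rule 2 (in an unstressed syllable) → [ə].
/d/ (between /e/ and /w/) is in the target of rule 4 but the environment (word-finally) is not met → [d].
/w/ (between /d/ and /o/): no rule targets it → [w].
/o/ (between /w/ and /p/): rule 2 targets it, but not in an unstressed syllable → unchanged [o].
/p/ (between /o/ and /i/) is in the target of rule 1 but the environment (word-initially) is not met → [p].
/i/ — between /p/ and /f/, in an unstressed syllable — surfaces as [ə] (rule 2).
/f/ (word-final) is unaffected → [f].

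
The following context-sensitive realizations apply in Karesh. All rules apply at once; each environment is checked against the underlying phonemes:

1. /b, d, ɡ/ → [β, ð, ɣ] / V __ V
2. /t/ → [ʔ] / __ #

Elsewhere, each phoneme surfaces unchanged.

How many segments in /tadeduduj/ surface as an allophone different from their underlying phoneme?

3

Segments that undergo a rule: /d/ → [ð] (rule 1); /d/ → [ð] (rule 1); /d/ → [ð] (rule 1).
All other segments surface unchanged.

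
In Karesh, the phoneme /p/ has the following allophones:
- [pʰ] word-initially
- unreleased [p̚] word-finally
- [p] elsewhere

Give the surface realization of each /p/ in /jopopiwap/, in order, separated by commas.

Occurrence 1 (position 3): no conditioning environment matches → elsewhere allophone [p].
Occurrence 2 (position 5): no conditioning environment matches → elsewhere allophone [p].
Occurrence 3 (position 9): word-finally → [p̚].

[p], [p], [p̚]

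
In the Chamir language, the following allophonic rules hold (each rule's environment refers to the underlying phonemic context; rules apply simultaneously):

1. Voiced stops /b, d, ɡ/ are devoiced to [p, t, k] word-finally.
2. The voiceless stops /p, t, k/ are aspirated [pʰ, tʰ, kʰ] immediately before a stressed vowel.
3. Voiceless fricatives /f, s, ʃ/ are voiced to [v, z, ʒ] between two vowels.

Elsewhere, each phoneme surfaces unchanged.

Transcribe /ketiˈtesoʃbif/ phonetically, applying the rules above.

/k/ (word-initial) fails the environment for rule 2, so it stays [k].
/t/ (between /e/ and /i/) fails the environment for rule 2, so it stays [t].
/t/ (between /i/ and /e/) occurs immediately before a stressed vowel → [tʰ] by rule 2.
/s/ (between /e/ and /o/): between two vowels, so rule 3 applies → [z].
/ʃ/ (between /o/ and /b/) fails the environment for rule 3, so it stays [ʃ].
/b/ (between /ʃ/ and /i/) is in the target of rule 1 but the environment (word-finally) is not met → [b].
/f/ (word-final) is in the target of rule 3 but the environment (between two vowels) is not met → [f].

[ketiˈtʰezoʃbif]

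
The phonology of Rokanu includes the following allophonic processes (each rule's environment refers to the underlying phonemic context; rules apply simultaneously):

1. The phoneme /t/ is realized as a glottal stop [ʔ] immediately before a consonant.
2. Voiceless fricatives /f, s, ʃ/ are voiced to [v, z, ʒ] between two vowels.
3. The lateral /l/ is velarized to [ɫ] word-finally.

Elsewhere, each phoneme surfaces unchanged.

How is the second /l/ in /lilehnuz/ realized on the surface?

/l/ (between /i/ and /e/) is in the target of rule 3 but the environment (word-finally) is not met → [l].

[l]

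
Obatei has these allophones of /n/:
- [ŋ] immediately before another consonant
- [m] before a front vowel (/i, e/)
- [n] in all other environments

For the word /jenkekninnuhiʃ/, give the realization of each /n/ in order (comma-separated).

Occurrence 1 (position 3): immediately before another consonant → [ŋ].
Occurrence 2 (position 7): before a front vowel (/i, e/) → [m].
Occurrence 3 (position 9): immediately before another consonant → [ŋ].
Occurrence 4 (position 10): no conditioning environment matches → elsewhere allophone [n].

[ŋ], [m], [ŋ], [n]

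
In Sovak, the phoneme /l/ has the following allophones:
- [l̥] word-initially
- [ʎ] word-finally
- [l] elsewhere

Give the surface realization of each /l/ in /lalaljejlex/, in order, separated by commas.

Occurrence 1 (position 1): word-initially → [l̥].
Occurrence 2 (position 3): no conditioning environment matches → elsewhere allophone [l].
Occurrence 3 (position 5): no conditioning environment matches → elsewhere allophone [l].
Occurrence 4 (position 9): no conditioning environment matches → elsewhere allophone [l].

[l̥], [l], [l], [l]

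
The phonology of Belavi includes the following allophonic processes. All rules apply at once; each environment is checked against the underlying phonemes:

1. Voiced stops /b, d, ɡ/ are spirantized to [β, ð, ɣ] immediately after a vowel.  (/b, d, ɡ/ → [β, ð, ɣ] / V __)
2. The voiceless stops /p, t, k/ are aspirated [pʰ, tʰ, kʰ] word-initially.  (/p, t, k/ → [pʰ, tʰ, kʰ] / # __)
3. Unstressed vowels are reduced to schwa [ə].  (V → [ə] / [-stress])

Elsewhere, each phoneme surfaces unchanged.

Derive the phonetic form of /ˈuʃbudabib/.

/u/ (word-initial) is in the target of rule 3 but the environment (in an unstressed syllable) is not met → [u].
/b/ (between /ʃ/ and /u/) fails the environment for rule 1, so it stays [b].
/u/ — between /b/ and /d/, in an unstressed syllable — surfaces as [ə] (rule 3).
/d/ meets the environment for rule 1 (immediately after a vowel) → [ð].
/a/ (between /d/ and /b/): in an unstressed syllable, so rule 3 applies → [ə].
Rule 1 applies to /b/ (between /a/ and /i/: immediately after a vowel) → [β].
Rule 3 applies to /i/ (between /b/ and /b/: in an unstressed syllable) → [ə].
/b/ — word-final, immediately after a vowel — surfaces as [β] (rule 1).

[ˈuʃbəðəβəβ]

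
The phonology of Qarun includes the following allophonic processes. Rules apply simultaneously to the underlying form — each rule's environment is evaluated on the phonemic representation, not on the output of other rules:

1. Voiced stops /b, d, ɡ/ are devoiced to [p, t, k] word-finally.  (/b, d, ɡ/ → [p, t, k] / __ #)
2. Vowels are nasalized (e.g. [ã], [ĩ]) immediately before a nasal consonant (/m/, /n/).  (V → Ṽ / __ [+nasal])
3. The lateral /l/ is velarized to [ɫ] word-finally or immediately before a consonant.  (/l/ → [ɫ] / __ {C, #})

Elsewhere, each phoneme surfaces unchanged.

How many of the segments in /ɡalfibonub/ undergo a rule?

Segments that undergo a rule: /l/ → [ɫ] (rule 3); /o/ → [õ] (rule 2); /b/ → [p] (rule 1).
All other segments surface unchanged.

3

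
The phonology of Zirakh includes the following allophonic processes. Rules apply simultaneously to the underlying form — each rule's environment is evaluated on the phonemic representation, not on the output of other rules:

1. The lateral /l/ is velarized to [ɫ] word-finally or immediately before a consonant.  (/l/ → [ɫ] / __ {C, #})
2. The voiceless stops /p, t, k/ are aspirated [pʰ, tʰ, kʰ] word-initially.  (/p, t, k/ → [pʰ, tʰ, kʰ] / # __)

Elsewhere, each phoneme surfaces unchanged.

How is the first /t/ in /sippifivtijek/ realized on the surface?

[t]

/t/ (between /v/ and /i/) is in the target of rule 2 but the environment (word-initially) is not met → [t].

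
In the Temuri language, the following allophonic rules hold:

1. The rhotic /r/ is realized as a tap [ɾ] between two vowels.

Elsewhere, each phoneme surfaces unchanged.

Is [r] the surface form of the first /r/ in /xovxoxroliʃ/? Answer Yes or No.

Yes

/r/ (between /x/ and /o/) is in the target of rule 1 but the environment (between two vowels) is not met → [r].
The actual realization is [r], which matches [r].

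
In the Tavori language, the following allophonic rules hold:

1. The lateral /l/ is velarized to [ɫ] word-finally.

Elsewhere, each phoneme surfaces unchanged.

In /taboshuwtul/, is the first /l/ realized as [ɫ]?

Yes

/l/ (word-final) occurs word-finally → [ɫ] by rule 1.
The actual realization is [ɫ], which matches [ɫ].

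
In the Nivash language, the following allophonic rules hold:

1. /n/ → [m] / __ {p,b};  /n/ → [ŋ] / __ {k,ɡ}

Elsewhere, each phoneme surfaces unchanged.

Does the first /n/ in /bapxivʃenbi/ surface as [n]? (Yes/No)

No

/n/ meets the environment for rule 1 (before a labial or velar stop) → [m].
The actual realization is [m], not [n].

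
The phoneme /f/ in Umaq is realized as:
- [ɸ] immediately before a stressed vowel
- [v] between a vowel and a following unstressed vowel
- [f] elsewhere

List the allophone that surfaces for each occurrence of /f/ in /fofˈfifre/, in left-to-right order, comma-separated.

Occurrence 1 (position 1): no conditioning environment matches → elsewhere allophone [f].
Occurrence 2 (position 3): no conditioning environment matches → elsewhere allophone [f].
Occurrence 3 (position 4): immediately before a stressed vowel → [ɸ].
Occurrence 4 (position 6): no conditioning environment matches → elsewhere allophone [f].

[f], [f], [ɸ], [f]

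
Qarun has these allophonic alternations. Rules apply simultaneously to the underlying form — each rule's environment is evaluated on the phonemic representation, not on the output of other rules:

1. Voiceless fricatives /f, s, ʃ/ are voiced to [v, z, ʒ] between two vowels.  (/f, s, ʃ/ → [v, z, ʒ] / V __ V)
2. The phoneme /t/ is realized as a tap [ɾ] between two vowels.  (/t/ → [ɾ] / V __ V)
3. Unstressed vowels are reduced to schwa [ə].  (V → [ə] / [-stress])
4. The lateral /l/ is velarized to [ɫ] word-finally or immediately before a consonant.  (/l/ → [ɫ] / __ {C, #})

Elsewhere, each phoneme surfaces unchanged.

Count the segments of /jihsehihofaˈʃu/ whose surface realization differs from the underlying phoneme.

Segments that undergo a rule: /i/ → [ə] (rule 3); /e/ → [ə] (rule 3); /i/ → [ə] (rule 3); /o/ → [ə] (rule 3); /f/ → [v] (rule 1); /a/ → [ə] (rule 3); /ʃ/ → [ʒ] (rule 1).
All other segments surface unchanged.

7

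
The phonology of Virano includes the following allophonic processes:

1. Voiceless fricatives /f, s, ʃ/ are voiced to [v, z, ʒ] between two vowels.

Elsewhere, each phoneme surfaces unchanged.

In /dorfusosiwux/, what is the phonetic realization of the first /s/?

/s/ — between /u/ and /o/, between two vowels — surfaces as [z] (rule 1).

[z]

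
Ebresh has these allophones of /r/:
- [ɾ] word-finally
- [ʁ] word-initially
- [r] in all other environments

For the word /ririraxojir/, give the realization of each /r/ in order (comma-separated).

Occurrence 1 (position 1): word-initially → [ʁ].
Occurrence 2 (position 3): no conditioning environment matches → elsewhere allophone [r].
Occurrence 3 (position 5): no conditioning environment matches → elsewhere allophone [r].
Occurrence 4 (position 11): word-finally → [ɾ].

[ʁ], [r], [r], [ɾ]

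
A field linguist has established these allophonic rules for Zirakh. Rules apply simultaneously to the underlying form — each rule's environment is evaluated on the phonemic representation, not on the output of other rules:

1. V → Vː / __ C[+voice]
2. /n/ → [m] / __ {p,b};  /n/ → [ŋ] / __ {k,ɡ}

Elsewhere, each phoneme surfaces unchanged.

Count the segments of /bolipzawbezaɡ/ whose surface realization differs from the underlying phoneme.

4

Segments that undergo a rule: /o/ → [oː] (rule 1); /a/ → [aː] (rule 1); /e/ → [eː] (rule 1); /a/ → [aː] (rule 1).
All other segments surface unchanged.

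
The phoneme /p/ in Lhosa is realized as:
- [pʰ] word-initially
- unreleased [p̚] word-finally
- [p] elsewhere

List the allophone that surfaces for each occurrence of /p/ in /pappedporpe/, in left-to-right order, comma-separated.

[pʰ], [p], [p], [p], [p]

Occurrence 1 (position 1): word-initially → [pʰ].
Occurrence 2 (position 3): no conditioning environment matches → elsewhere allophone [p].
Occurrence 3 (position 4): no conditioning environment matches → elsewhere allophone [p].
Occurrence 4 (position 7): no conditioning environment matches → elsewhere allophone [p].
Occurrence 5 (position 10): no conditioning environment matches → elsewhere allophone [p].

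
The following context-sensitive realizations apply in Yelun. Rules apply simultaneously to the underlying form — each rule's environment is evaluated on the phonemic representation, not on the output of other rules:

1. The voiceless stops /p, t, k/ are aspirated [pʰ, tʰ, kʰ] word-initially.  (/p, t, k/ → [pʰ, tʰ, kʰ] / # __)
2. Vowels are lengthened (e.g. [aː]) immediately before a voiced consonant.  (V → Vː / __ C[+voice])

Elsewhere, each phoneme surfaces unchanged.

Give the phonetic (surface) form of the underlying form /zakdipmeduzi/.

/z/ — not in any rule's target class → [z].
/a/ (between /z/ and /k/): rule 2 targets it, but not before a voiced consonant → unchanged [a].
/k/ (between /a/ and /d/) is in the target of rule 1 but the environment (word-initially) is not met → [k].
/d/ (between /k/ and /i/) is unaffected → [d].
/i/ (between /d/ and /p/) fails the environment for rule 2, so it stays [i].
/p/ — between /i/ and /m/; rule 1 does not apply here → [p].
/m/ — not in any rule's target class → [m].
/e/ (between /m/ and /d/): before a voiced consonant, so rule 2 applies → [eː].
/d/ — not in any rule's target class → [d].
/u/ (between /d/ and /z/) occurs before a voiced consonant → [uː] by rule 2.
/z/ (between /u/ and /i/): no rule targets it → [z].
/i/ (word-final): rule 2 targets it, but not before a voiced consonant → unchanged [i].

[zakdipmeːduːzi]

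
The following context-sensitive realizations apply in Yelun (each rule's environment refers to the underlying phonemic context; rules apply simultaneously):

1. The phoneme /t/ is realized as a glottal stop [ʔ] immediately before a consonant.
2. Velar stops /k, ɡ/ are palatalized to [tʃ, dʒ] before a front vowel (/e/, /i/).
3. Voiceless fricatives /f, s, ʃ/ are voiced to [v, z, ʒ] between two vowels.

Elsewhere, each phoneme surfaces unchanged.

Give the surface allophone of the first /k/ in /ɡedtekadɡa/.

[k]

/k/ — between /e/ and /a/; rule 2 does not apply here → [k].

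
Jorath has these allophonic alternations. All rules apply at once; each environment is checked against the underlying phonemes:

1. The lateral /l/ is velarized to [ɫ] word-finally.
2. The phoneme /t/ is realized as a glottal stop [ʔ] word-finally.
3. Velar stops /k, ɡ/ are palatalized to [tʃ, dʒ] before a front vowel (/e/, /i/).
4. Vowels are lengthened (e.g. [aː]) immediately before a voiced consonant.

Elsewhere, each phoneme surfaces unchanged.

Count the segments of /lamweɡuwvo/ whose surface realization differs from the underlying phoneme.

Segments that undergo a rule: /a/ → [aː] (rule 4); /e/ → [eː] (rule 4); /u/ → [uː] (rule 4).
All other segments surface unchanged.

3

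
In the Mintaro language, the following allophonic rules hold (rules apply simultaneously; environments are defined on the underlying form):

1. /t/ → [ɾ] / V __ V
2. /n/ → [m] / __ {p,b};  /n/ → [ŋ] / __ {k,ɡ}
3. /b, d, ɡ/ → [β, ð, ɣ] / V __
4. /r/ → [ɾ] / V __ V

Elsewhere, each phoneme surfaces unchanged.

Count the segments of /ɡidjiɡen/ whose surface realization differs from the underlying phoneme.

2

Segments that undergo a rule: /d/ → [ð] (rule 3); /ɡ/ → [ɣ] (rule 3).
All other segments surface unchanged.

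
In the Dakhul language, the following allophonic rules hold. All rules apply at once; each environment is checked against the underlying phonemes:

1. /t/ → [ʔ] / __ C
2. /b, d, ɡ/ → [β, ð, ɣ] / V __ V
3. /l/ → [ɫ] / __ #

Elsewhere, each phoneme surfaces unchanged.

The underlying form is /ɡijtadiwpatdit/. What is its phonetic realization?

/ɡ/ (word-initial) is in the target of rule 2 but the environment (between two vowels) is not met → [ɡ].
/i/ — not in any rule's target class → [i].
/j/ (between /i/ and /t/): no rule targets it → [j].
/t/ — between /j/ and /a/; rule 1 does not apply here → [t].
/a/ stays [a].
/d/ — between /a/ and /i/, between two vowels — surfaces as [ð] (rule 2).
/i/ (between /d/ and /w/): no rule targets it → [i].
/w/ (between /i/ and /p/): no rule targets it → [w].
/p/ — not in any rule's target class → [p].
/a/ stays [a].
/t/ (between /a/ and /d/): immediately before a consonant, so rule 1 applies → [ʔ].
/d/ (between /t/ and /i/) is in the target of rule 2 but the environment (between two vowels) is not met → [d].
/i/ — not in any rule's target class → [i].
/t/ (word-final) is in the target of rule 1 but the environment (immediately before a consonant) is not met → [t].

[ɡijtaðiwpaʔdit]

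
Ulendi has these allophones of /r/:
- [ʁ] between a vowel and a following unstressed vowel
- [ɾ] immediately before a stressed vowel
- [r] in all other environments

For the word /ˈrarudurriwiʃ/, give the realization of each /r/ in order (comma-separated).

Occurrence 1 (position 1): immediately before a stressed vowel → [ɾ].
Occurrence 2 (position 3): between a vowel and a following unstressed vowel → [ʁ].
Occurrence 3 (position 7): no conditioning environment matches → elsewhere allophone [r].
Occurrence 4 (position 8): no conditioning environment matches → elsewhere allophone [r].

[ɾ], [ʁ], [r], [r]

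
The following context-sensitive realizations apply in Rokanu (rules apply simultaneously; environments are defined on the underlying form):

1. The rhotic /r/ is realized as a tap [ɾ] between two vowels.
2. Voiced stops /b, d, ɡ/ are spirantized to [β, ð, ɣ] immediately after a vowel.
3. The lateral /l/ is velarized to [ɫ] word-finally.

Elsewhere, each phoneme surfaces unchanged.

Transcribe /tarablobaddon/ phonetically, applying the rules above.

[taɾaβloβaðdon]

/r/ (between /a/ and /a/): between two vowels, so rule 1 applies → [ɾ].
/b/ meets the environment for rule 2 (immediately after a vowel) → [β].
/l/ (between /b/ and /o/) is in the target of rule 3 but the environment (word-finally) is not met → [l].
/b/ — between /o/ and /a/, immediately after a vowel — surfaces as [β] (rule 2).
/d/ (between /a/ and /d/) occurs immediately after a vowel → [ð] by rule 2.
/d/ (between /d/ and /o/) is in the target of rule 2 but the environment (immediately after a vowel) is not met → [d].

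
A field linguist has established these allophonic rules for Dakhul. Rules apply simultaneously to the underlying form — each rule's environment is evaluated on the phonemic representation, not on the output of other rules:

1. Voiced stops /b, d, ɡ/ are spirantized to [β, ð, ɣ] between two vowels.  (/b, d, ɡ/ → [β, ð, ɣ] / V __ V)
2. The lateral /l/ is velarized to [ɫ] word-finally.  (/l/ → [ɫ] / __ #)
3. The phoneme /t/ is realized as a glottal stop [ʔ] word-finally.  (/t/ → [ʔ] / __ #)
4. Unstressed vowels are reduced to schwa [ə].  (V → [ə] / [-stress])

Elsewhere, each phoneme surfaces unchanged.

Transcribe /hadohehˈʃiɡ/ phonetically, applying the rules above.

[həðəhəhˈʃiɡ]

/h/ (word-initial): no rule targets it → [h].
Rule 4 applies to /a/ (between /h/ and /d/: in an unstressed syllable) → [ə].
/d/ meets the environment for rule 1 (between two vowels) → [ð].
Rule 4 applies to /o/ (between /d/ and /h/: in an unstressed syllable) → [ə].
/h/ — not in any rule's target class → [h].
/e/ — between /h/ and /h/, in an unstressed syllable — surfaces as [ə] (rule 4).
/h/ (between /e/ and /ʃ/): no rule targets it → [h].
/ʃ/ — not in any rule's target class → [ʃ].
/i/ (between /ʃ/ and /ɡ/): rule 4 targets it, but not in an unstressed syllable → unchanged [i].
/ɡ/ (word-final) is in the target of rule 1 but the environment (between two vowels) is not met → [ɡ].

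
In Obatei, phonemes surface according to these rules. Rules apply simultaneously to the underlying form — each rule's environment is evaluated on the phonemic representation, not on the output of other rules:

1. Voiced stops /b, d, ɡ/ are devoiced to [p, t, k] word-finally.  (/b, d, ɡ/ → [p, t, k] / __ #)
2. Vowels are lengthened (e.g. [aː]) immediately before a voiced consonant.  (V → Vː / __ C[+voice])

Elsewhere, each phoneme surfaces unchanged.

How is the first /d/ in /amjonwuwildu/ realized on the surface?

[d]

/d/ — between /l/ and /u/; rule 1 does not apply here → [d].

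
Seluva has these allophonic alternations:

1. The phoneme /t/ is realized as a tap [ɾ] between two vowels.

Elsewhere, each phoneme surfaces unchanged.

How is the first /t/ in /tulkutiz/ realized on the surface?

[t]

/t/ — word-initial; rule 1 does not apply here → [t].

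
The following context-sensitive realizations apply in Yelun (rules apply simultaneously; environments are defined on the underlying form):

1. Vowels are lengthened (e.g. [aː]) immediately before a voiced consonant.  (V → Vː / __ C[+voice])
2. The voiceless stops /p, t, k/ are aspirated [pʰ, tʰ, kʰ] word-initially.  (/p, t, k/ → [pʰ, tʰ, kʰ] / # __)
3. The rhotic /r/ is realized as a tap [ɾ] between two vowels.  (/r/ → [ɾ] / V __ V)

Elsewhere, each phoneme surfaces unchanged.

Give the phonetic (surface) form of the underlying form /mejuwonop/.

/m/ stays [m].
/e/ (between /m/ and /j/): before a voiced consonant, so rule 1 applies → [eː].
/j/ stays [j].
/u/ (between /j/ and /w/): before a voiced consonant, so rule 1 applies → [uː].
/w/ stays [w].
/o/ — between /w/ and /n/, before a voiced consonant — surfaces as [oː] (rule 1).
/n/ (between /o/ and /o/) is unaffected → [n].
/o/ (between /n/ and /p/): rule 1 targets it, but not before a voiced consonant → unchanged [o].
/p/ (word-final) is in the target of rule 2 but the environment (word-initially) is not met → [p].

[meːjuːwoːnop]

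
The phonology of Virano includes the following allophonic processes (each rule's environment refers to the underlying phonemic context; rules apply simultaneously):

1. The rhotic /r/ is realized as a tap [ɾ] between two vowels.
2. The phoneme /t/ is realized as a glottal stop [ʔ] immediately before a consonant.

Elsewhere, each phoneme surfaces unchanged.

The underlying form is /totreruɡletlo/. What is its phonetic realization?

[toʔreɾuɡleʔlo]

/t/ (word-initial) fails the environment for rule 2, so it stays [t].
/o/ stays [o].
/t/ — between /o/ and /r/, immediately before a consonant — surfaces as [ʔ] (rule 2).
/r/ (between /t/ and /e/): rule 1 targets it, but not between two vowels → unchanged [r].
/e/ — not in any rule's target class → [e].
/r/ (between /e/ and /u/): between two vowels, so rule 1 applies → [ɾ].
/u/ (between /r/ and /ɡ/): no rule targets it → [u].
/ɡ/ stays [ɡ].
/l/ (between /ɡ/ and /e/) is unaffected → [l].
/e/ stays [e].
/t/ — between /e/ and /l/, immediately before a consonant — surfaces as [ʔ] (rule 2).
/l/ (between /t/ and /o/) is unaffected → [l].
/o/ stays [o].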